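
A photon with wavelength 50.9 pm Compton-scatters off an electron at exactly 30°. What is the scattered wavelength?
51.2251 pm

Using the Compton formula: λ' = λ + λ_C(1 − cos θ)

For θ = 30°, cos θ = √3/2 (exact) ≈ 0.8660, so:
1 − cos 30° = 1 − (√3/2) ≈ 0.1340

Δλ = λ_C × 0.1340 = 2.4263 × 0.1340 = 0.3251 pm

λ' = 50.9 + 0.3251 = 51.2251 pm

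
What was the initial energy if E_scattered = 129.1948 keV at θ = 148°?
242.5001 keV

Convert final energy to wavelength (hc ≈ 1239.842 keV·pm):
λ' = hc/E' = 1239.842 / 129.1948 = 9.5967 pm

Calculate the Compton shift:
Δλ = λ_C(1 - cos(148°))
Δλ = 2.4263 × (1 - cos(148°))
Δλ = 4.4839 pm

Initial wavelength:
λ = λ' - Δλ = 9.5967 - 4.4839 = 5.1127 pm

Initial energy:
E = hc/λ = 1239.842 / 5.1127 = 242.5001 keV

(Intermediate values are shown rounded; full precision is carried through to the final answer.)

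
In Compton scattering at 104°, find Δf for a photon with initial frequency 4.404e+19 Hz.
1.351e+19 Hz (decrease)

Convert frequency to wavelength (c = 299792458 m/s):
λ₀ = c/f₀ = 299792458/4.404e+19 = 6.8072765e-12 m = 6.8073 pm

Calculate Compton shift:
Δλ = λ_C(1 - cos(104°)) = 3.0133 pm

Final wavelength:
λ' = λ₀ + Δλ = 6.8073 + 3.0133 = 9.8206 pm

Final frequency:
f' = c/λ' = 299792458/9.8205643e-12 = 3.0527009e+19 Hz

Frequency shift (decrease):
Δf = f₀ - f' = 4.404e+19 - 3.0527009e+19 = 1.351e+19 Hz

(Intermediate values are shown rounded; full precision is carried through to the final answer.)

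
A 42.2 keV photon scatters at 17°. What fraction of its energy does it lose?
0.0036 (or 0.36%)

Calculate initial and final photon energies:

Initial: E₀ = 42.2 keV → λ₀ = 29.3801 pm
Compton shift: Δλ = 0.1060 pm
Final wavelength: λ' = 29.4862 pm
Final energy: E' = 42.0483 keV

Fractional energy loss:
(E₀ - E')/E₀ = (42.2000 - 42.0483)/42.2000
= 0.1517/42.2000
= 0.0036
= 0.36%

(Intermediate values are shown rounded; full precision is carried through to the final answer.)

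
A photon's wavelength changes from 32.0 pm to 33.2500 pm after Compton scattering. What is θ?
61.00°

First find the wavelength shift:
Δλ = λ' - λ = 33.2500 - 32.0 = 1.2500 pm

Using Δλ = λ_C(1 - cos θ), with λ_C = h/(m_e·c) ≈ 2.42631024 pm:
cos θ = 1 - Δλ/λ_C
cos θ = 1 - 1.2500/2.42631024
cos θ = 0.484814

θ = arccos(0.484814)
θ = 61.00°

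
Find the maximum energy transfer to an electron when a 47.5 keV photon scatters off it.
7.4464 keV

Maximum energy transfer occurs at θ = 180° (backscattering).

Initial photon: E₀ = 47.5 keV → λ₀ = 26.1019 pm

Maximum Compton shift (at 180°):
Δλ_max = 2λ_C = 2 × 2.4263 = 4.8526 pm

Final wavelength:
λ' = 26.1019 + 4.8526 = 30.9546 pm

Minimum photon energy (maximum energy to electron):
E'_min = hc/λ' = 40.0536 keV

Maximum electron kinetic energy:
K_max = E₀ - E'_min = 47.5000 - 40.0536 = 7.4464 keV

(Intermediate values are shown rounded; full precision is carried through to the final answer.)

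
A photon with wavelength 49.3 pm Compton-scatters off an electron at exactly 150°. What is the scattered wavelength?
53.8276 pm

Using the Compton formula: λ' = λ + λ_C(1 − cos θ)

For θ = 150°, cos θ = -√3/2 (exact) ≈ -0.8660, so:
1 − cos 150° = 1 − (-√3/2) ≈ 1.8660

Δλ = λ_C × 1.8660 = 2.4263 × 1.8660 = 4.5276 pm

λ' = 49.3 + 4.5276 = 53.8276 pm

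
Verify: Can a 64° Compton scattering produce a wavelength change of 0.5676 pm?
No, inconsistent

Calculate the expected shift for θ = 64°:

Δλ_expected = λ_C(1 - cos(64°))
Δλ_expected = 2.4263 × (1 - cos(64°))
Δλ_expected = 2.4263 × 0.5616
Δλ_expected = 1.3627 pm

Given shift: 0.5676 pm
Expected shift: 1.3627 pm
Difference: 0.7950 pm

The values do not match. The given shift corresponds to θ ≈ 40.0°, not 64°.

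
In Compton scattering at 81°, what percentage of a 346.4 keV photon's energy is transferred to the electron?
0.3638 (or 36.38%)

Calculate initial and final photon energies:

Initial: E₀ = 346.4 keV → λ₀ = 3.5792 pm
Compton shift: Δλ = 2.0468 pm
Final wavelength: λ' = 5.6260 pm
Final energy: E' = 220.3783 keV

Fractional energy loss:
(E₀ - E')/E₀ = (346.4000 - 220.3783)/346.4000
= 126.0217/346.4000
= 0.3638
= 36.38%

(Intermediate values are shown rounded; full precision is carried through to the final answer.)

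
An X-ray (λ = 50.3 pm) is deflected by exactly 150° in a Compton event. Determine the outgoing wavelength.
54.8276 pm

Using the Compton formula: λ' = λ + λ_C(1 − cos θ)

For θ = 150°, cos θ = -√3/2 (exact) ≈ -0.8660, so:
1 − cos 150° = 1 − (-√3/2) ≈ 1.8660

Δλ = λ_C × 1.8660 = 2.4263 × 1.8660 = 4.5276 pm

λ' = 50.3 + 4.5276 = 54.8276 pm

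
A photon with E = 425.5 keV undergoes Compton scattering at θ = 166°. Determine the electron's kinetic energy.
264.3643 keV

By energy conservation: K_e = E_initial - E_final

First find the scattered photon energy:
Initial wavelength: λ = hc/E = 2.9138 pm
Compton shift: Δλ = λ_C(1 - cos(166°)) = 4.7805 pm
Final wavelength: λ' = 2.9138 + 4.7805 = 7.6944 pm
Final photon energy: E' = hc/λ' = 161.1357 keV

Electron kinetic energy:
K_e = E - E' = 425.5000 - 161.1357 = 264.3643 keV

(Intermediate values are shown rounded; full precision is carried through to the final answer.)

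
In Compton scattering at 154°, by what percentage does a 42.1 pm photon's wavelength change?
10.9431%

Calculate the Compton shift:
Δλ = λ_C(1 - cos(154°))
Δλ = 2.4263 × (1 - cos(154°))
Δλ = 2.4263 × 1.8988
Δλ = 4.6071 pm

Percentage change:
(Δλ/λ₀) × 100 = (4.6071/42.1) × 100
= 10.9431%

(Intermediate values are shown rounded; full precision is carried through to the final answer.)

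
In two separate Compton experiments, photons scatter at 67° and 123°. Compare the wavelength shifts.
123° produces the larger shift by a factor of 2.535

Calculate both shifts using Δλ = λ_C(1 - cos θ):

For θ₁ = 67°:
Δλ₁ = 2.4263 × (1 - cos(67°))
Δλ₁ = 2.4263 × 0.6093
Δλ₁ = 1.4783 pm

For θ₂ = 123°:
Δλ₂ = 2.4263 × (1 - cos(123°))
Δλ₂ = 2.4263 × 1.5446
Δλ₂ = 3.7478 pm

The 123° angle produces the larger shift.
Ratio: 3.7478/1.4783 = 2.535

(Intermediate values are shown rounded; full precision is carried through to the final answer.)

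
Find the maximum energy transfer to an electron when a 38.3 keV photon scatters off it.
4.9928 keV

Maximum energy transfer occurs at θ = 180° (backscattering).

Initial photon: E₀ = 38.3 keV → λ₀ = 32.3719 pm

Maximum Compton shift (at 180°):
Δλ_max = 2λ_C = 2 × 2.4263 = 4.8526 pm

Final wavelength:
λ' = 32.3719 + 4.8526 = 37.2245 pm

Minimum photon energy (maximum energy to electron):
E'_min = hc/λ' = 33.3072 keV

Maximum electron kinetic energy:
K_max = E₀ - E'_min = 38.3000 - 33.3072 = 4.9928 keV

(Intermediate values are shown rounded; full precision is carried through to the final answer.)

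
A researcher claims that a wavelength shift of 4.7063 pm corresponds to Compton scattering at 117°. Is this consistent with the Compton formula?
No, inconsistent

Calculate the expected shift for θ = 117°:

Δλ_expected = λ_C(1 - cos(117°))
Δλ_expected = 2.4263 × (1 - cos(117°))
Δλ_expected = 2.4263 × 1.4540
Δλ_expected = 3.5278 pm

Given shift: 4.7063 pm
Expected shift: 3.5278 pm
Difference: 1.1785 pm

The values do not match. The given shift corresponds to θ ≈ 160.0°, not 117°.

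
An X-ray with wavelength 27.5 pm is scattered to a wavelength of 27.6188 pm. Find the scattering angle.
18.00°

First find the wavelength shift:
Δλ = λ' - λ = 27.6188 - 27.5 = 0.1188 pm

Using Δλ = λ_C(1 - cos θ), with λ_C = h/(m_e·c) ≈ 2.42631024 pm:
cos θ = 1 - Δλ/λ_C
cos θ = 1 - 0.1188/2.42631024
cos θ = 0.951037

θ = arccos(0.951037)
θ = 18.00°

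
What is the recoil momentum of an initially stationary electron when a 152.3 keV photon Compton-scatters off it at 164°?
1.3154e-22 kg·m/s

The electron is initially at rest, so by conservation of momentum:
p⃗_e = p⃗₀ − p⃗'  (incident photon momentum minus scattered photon momentum)

Photon momentum magnitudes (p = h/λ = E/c):
λ₀ = hc/E₀ = 8.1408 pm → p₀ = h/λ₀ = 8.1393e-23 kg·m/s
Δλ = λ_C(1 − cos 164°) = 4.7586 pm
λ' = 12.8994 pm → p' = h/λ' = 5.1367e-23 kg·m/s

The scattered photon makes angle θ = 164° with the incident direction, so by the law of cosines:
|p⃗_e|² = p₀² + p'² − 2p₀p'cos θ
|p⃗_e|² = (8.1393e-23)² + (5.1367e-23)² − 2·8.1393e-23·5.1367e-23·cos(164°)
|p⃗_e| = 1.3154e-22 kg·m/s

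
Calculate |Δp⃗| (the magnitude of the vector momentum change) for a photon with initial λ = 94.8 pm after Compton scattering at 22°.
2.6649e-24 kg·m/s

Photon momentum magnitude is p = h/λ.

Initial momentum:
p₀ = h/λ = 6.6261e-34/9.4800e-11 = 6.9895e-24 kg·m/s

After scattering:
λ' = λ + Δλ = 94.8 + 0.1767 = 94.9767 pm
p' = h/λ' = 6.6261e-34/9.4977e-11 = 6.9765e-24 kg·m/s

Momentum is a vector; the scattered photon's direction makes angle θ = 22° with the incident direction. The magnitude of the vector change Δp⃗ = p⃗₀ − p⃗' is found from the law of cosines:
|Δp⃗|² = p₀² + p'² − 2p₀p'cos θ
|Δp⃗|² = (6.9895e-24)² + (6.9765e-24)² − 2·6.9895e-24·6.9765e-24·cos(22°)
|Δp⃗| = 2.6649e-24 kg·m/s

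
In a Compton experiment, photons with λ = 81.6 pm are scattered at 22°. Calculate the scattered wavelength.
81.7767 pm

Using the Compton scattering formula:
λ' = λ + Δλ = λ + λ_C(1 - cos θ)

Given:
- Initial wavelength λ = 81.6 pm
- Scattering angle θ = 22°
- Compton wavelength λ_C ≈ 2.4263 pm

Calculate the shift:
Δλ = 2.4263 × (1 - cos(22°))
Δλ = 2.4263 × 0.0728
Δλ = 0.1767 pm

Final wavelength:
λ' = 81.6 + 0.1767 = 81.7767 pm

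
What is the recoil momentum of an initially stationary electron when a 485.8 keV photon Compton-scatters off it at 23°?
1.0147e-22 kg·m/s

The electron is initially at rest, so by conservation of momentum:
p⃗_e = p⃗₀ − p⃗'  (incident photon momentum minus scattered photon momentum)

Photon momentum magnitudes (p = h/λ = E/c):
λ₀ = hc/E₀ = 2.5522 pm → p₀ = h/λ₀ = 2.5963e-22 kg·m/s
Δλ = λ_C(1 − cos 23°) = 0.1929 pm
λ' = 2.7450 pm → p' = h/λ' = 2.4138e-22 kg·m/s

The scattered photon makes angle θ = 23° with the incident direction, so by the law of cosines:
|p⃗_e|² = p₀² + p'² − 2p₀p'cos θ
|p⃗_e|² = (2.5963e-22)² + (2.4138e-22)² − 2·2.5963e-22·2.4138e-22·cos(23°)
|p⃗_e| = 1.0147e-22 kg·m/s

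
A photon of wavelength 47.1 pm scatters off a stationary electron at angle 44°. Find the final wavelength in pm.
47.7810 pm

Using the Compton scattering formula:
λ' = λ + Δλ = λ + λ_C(1 - cos θ)

Given:
- Initial wavelength λ = 47.1 pm
- Scattering angle θ = 44°
- Compton wavelength λ_C ≈ 2.4263 pm

Calculate the shift:
Δλ = 2.4263 × (1 - cos(44°))
Δλ = 2.4263 × 0.2807
Δλ = 0.6810 pm

Final wavelength:
λ' = 47.1 + 0.6810 = 47.7810 pm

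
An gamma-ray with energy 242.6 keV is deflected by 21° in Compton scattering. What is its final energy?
235.1839 keV

First convert energy to wavelength:
λ = hc/E, with hc ≈ 1239.842 keV·pm (i.e. 1239.842 eV·nm)

For E = 242.6 keV = 242600 eV:
λ = 1239.842 keV·pm / 242.6 keV
λ = 5.1106 pm

Calculate the Compton shift:
Δλ = λ_C(1 - cos(21°)) = 2.4263 × 0.0664
Δλ = 0.1612 pm

Final wavelength:
λ' = 5.1106 + 0.1612 = 5.2718 pm

Final energy:
E' = hc/λ' = 1239.842 / 5.2718 = 235.1839 keV

(Intermediate values are shown rounded; full precision is carried through to the final answer.)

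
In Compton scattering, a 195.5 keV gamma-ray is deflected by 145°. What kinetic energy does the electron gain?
80.2273 keV

By energy conservation: K_e = E_initial - E_final

First find the scattered photon energy:
Initial wavelength: λ = hc/E = 6.3419 pm
Compton shift: Δλ = λ_C(1 - cos(145°)) = 4.4138 pm
Final wavelength: λ' = 6.3419 + 4.4138 = 10.7557 pm
Final photon energy: E' = hc/λ' = 115.2727 keV

Electron kinetic energy:
K_e = E - E' = 195.5000 - 115.2727 = 80.2273 keV

(Intermediate values are shown rounded; full precision is carried through to the final answer.)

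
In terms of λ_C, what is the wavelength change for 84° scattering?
0.8955 λ_C

The Compton shift formula is:
Δλ = λ_C(1 - cos θ)

Dividing both sides by λ_C:
Δλ/λ_C = 1 - cos θ

For θ = 84°:
Δλ/λ_C = 1 - cos(84°)
Δλ/λ_C = 1 - 0.1045
Δλ/λ_C = 0.8955

This means the shift is 0.8955 × λ_C = 2.1727 pm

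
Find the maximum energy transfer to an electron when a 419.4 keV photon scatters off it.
260.6260 keV

Maximum energy transfer occurs at θ = 180° (backscattering).

Initial photon: E₀ = 419.4 keV → λ₀ = 2.9562 pm

Maximum Compton shift (at 180°):
Δλ_max = 2λ_C = 2 × 2.4263 = 4.8526 pm

Final wavelength:
λ' = 2.9562 + 4.8526 = 7.8088 pm

Minimum photon energy (maximum energy to electron):
E'_min = hc/λ' = 158.7740 keV

Maximum electron kinetic energy:
K_max = E₀ - E'_min = 419.4000 - 158.7740 = 260.6260 keV

(Intermediate values are shown rounded; full precision is carried through to the final answer.)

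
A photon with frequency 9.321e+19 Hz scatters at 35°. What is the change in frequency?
1.119e+19 Hz (decrease)

Convert frequency to wavelength (c = 299792458 m/s):
λ₀ = c/f₀ = 299792458/9.321e+19 = 3.2163122e-12 m = 3.2163 pm

Calculate Compton shift:
Δλ = λ_C(1 - cos(35°)) = 0.4388 pm

Final wavelength:
λ' = λ₀ + Δλ = 3.2163 + 0.4388 = 3.6551 pm

Final frequency:
f' = c/λ' = 299792458/3.6551054e-12 = 8.2020195e+19 Hz

Frequency shift (decrease):
Δf = f₀ - f' = 9.321e+19 - 8.2020195e+19 = 1.119e+19 Hz

(Intermediate values are shown rounded; full precision is carried through to the final answer.)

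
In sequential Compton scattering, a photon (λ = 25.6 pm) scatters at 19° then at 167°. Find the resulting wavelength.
30.5226 pm

Apply Compton shift twice:

First scattering at θ₁ = 19°:
Δλ₁ = λ_C(1 - cos(19°))
Δλ₁ = 2.4263 × 0.0545
Δλ₁ = 0.1322 pm

After first scattering:
λ₁ = 25.6 + 0.1322 = 25.7322 pm

Second scattering at θ₂ = 167°:
Δλ₂ = λ_C(1 - cos(167°))
Δλ₂ = 2.4263 × 1.9744
Δλ₂ = 4.7904 pm

Final wavelength:
λ₂ = 25.7322 + 4.7904 = 30.5226 pm

Total shift: Δλ_total = 0.1322 + 4.7904 = 4.9226 pm

(Intermediate values are shown rounded; full precision is carried through to the final answer.)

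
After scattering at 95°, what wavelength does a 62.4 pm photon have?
65.0378 pm

Using the Compton scattering formula:
λ' = λ + Δλ = λ + λ_C(1 - cos θ)

Given:
- Initial wavelength λ = 62.4 pm
- Scattering angle θ = 95°
- Compton wavelength λ_C ≈ 2.4263 pm

Calculate the shift:
Δλ = 2.4263 × (1 - cos(95°))
Δλ = 2.4263 × 1.0872
Δλ = 2.6378 pm

Final wavelength:
λ' = 62.4 + 2.6378 = 65.0378 pm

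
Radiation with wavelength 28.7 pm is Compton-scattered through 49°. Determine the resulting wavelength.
29.5345 pm

Using the Compton scattering formula:
λ' = λ + Δλ = λ + λ_C(1 - cos θ)

Given:
- Initial wavelength λ = 28.7 pm
- Scattering angle θ = 49°
- Compton wavelength λ_C ≈ 2.4263 pm

Calculate the shift:
Δλ = 2.4263 × (1 - cos(49°))
Δλ = 2.4263 × 0.3439
Δλ = 0.8345 pm

Final wavelength:
λ' = 28.7 + 0.8345 = 29.5345 pm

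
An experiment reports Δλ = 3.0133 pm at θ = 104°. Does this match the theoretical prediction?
Yes, consistent

Calculate the expected shift for θ = 104°:

Δλ_expected = λ_C(1 - cos(104°))
Δλ_expected = 2.4263 × (1 - cos(104°))
Δλ_expected = 2.4263 × 1.2419
Δλ_expected = 3.0133 pm

Given shift: 3.0133 pm
Expected shift: 3.0133 pm
Difference: 0.0000 pm

The values match. This is consistent with Compton scattering at the stated angle.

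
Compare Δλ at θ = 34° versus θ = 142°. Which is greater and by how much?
142° produces the larger shift by a factor of 10.459

Calculate both shifts using Δλ = λ_C(1 - cos θ):

For θ₁ = 34°:
Δλ₁ = 2.4263 × (1 - cos(34°))
Δλ₁ = 2.4263 × 0.1710
Δλ₁ = 0.4148 pm

For θ₂ = 142°:
Δλ₂ = 2.4263 × (1 - cos(142°))
Δλ₂ = 2.4263 × 1.7880
Δλ₂ = 4.3383 pm

The 142° angle produces the larger shift.
Ratio: 4.3383/0.4148 = 10.459

(Intermediate values are shown rounded; full precision is carried through to the final answer.)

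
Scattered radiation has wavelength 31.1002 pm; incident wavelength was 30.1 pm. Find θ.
54.00°

First find the wavelength shift:
Δλ = λ' - λ = 31.1002 - 30.1 = 1.0002 pm

Using Δλ = λ_C(1 - cos θ), with λ_C = h/(m_e·c) ≈ 2.42631024 pm:
cos θ = 1 - Δλ/λ_C
cos θ = 1 - 1.0002/2.42631024
cos θ = 0.587769

θ = arccos(0.587769)
θ = 54.00°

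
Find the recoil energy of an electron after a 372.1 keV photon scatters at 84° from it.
146.8668 keV

By energy conservation: K_e = E_initial - E_final

First find the scattered photon energy:
Initial wavelength: λ = hc/E = 3.3320 pm
Compton shift: Δλ = λ_C(1 - cos(84°)) = 2.1727 pm
Final wavelength: λ' = 3.3320 + 2.1727 = 5.5047 pm
Final photon energy: E' = hc/λ' = 225.2332 keV

Electron kinetic energy:
K_e = E - E' = 372.1000 - 225.2332 = 146.8668 keV

(Intermediate values are shown rounded; full precision is carried through to the final answer.)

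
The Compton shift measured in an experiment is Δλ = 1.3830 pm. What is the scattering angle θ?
64.53°

From the Compton formula Δλ = λ_C(1 - cos θ), we can solve for θ:

cos θ = 1 - Δλ/λ_C

Given:
- Δλ = 1.3830 pm
- λ_C = h/(m_e·c) ≈ 2.42631024 pm

cos θ = 1 - 1.3830/2.42631024
cos θ = 1 - 0.570001
cos θ = 0.429999

θ = arccos(0.429999)
θ = 64.53°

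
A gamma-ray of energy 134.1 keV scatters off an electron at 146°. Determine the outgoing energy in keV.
90.6088 keV

First convert energy to wavelength:
λ = hc/E, with hc ≈ 1239.842 keV·pm (i.e. 1239.842 eV·nm)

For E = 134.1 keV = 134100 eV:
λ = 1239.842 keV·pm / 134.1 keV
λ = 9.2457 pm

Calculate the Compton shift:
Δλ = λ_C(1 - cos(146°)) = 2.4263 × 1.8290
Δλ = 4.4378 pm

Final wavelength:
λ' = 9.2457 + 4.4378 = 13.6835 pm

Final energy:
E' = hc/λ' = 1239.842 / 13.6835 = 90.6088 keV

(Intermediate values are shown rounded; full precision is carried through to the final answer.)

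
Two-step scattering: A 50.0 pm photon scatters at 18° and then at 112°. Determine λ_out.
53.4540 pm

Apply Compton shift twice:

First scattering at θ₁ = 18°:
Δλ₁ = λ_C(1 - cos(18°))
Δλ₁ = 2.4263 × 0.0489
Δλ₁ = 0.1188 pm

After first scattering:
λ₁ = 50.0 + 0.1188 = 50.1188 pm

Second scattering at θ₂ = 112°:
Δλ₂ = λ_C(1 - cos(112°))
Δλ₂ = 2.4263 × 1.3746
Δλ₂ = 3.3352 pm

Final wavelength:
λ₂ = 50.1188 + 3.3352 = 53.4540 pm

Total shift: Δλ_total = 0.1188 + 3.3352 = 3.4540 pm

(Intermediate values are shown rounded; full precision is carried through to the final answer.)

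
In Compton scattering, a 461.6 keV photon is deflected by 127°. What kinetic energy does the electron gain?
272.9582 keV

By energy conservation: K_e = E_initial - E_final

First find the scattered photon energy:
Initial wavelength: λ = hc/E = 2.6860 pm
Compton shift: Δλ = λ_C(1 - cos(127°)) = 3.8865 pm
Final wavelength: λ' = 2.6860 + 3.8865 = 6.5725 pm
Final photon energy: E' = hc/λ' = 188.6418 keV

Electron kinetic energy:
K_e = E - E' = 461.6000 - 188.6418 = 272.9582 keV

(Intermediate values are shown rounded; full precision is carried through to the final answer.)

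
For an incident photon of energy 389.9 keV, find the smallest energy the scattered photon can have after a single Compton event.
154.3528 keV (at θ = 180°)

The scattered photon has minimum energy when its wavelength is maximum, i.e., when the Compton shift Δλ = λ_C(1 − cos θ) is maximum. This occurs at θ = 180° (backscattering), giving Δλ_max = 2λ_C = 4.8526 pm.

Initial wavelength: λ₀ = hc/E₀ = 3.1799 pm
Maximum final wavelength: λ'_max = λ₀ + 2λ_C = 3.1799 + 4.8526 = 8.0325 pm
Minimum final energy: E'_min = hc/λ'_max = 154.3528 keV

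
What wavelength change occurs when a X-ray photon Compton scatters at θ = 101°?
2.8893 pm

Using the Compton scattering formula:
Δλ = λ_C(1 - cos θ)

where λ_C = h/(m_e·c) ≈ 2.4263 pm is the Compton wavelength of an electron.

For θ = 101°:
cos(101°) = -0.1908
1 - cos(101°) = 1.1908

Δλ = 2.4263 × 1.1908
Δλ = 2.8893 pm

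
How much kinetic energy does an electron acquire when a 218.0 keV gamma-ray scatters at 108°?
78.1171 keV

By energy conservation: K_e = E_initial - E_final

First find the scattered photon energy:
Initial wavelength: λ = hc/E = 5.6873 pm
Compton shift: Δλ = λ_C(1 - cos(108°)) = 3.1761 pm
Final wavelength: λ' = 5.6873 + 3.1761 = 8.8634 pm
Final photon energy: E' = hc/λ' = 139.8829 keV

Electron kinetic energy:
K_e = E - E' = 218.0000 - 139.8829 = 78.1171 keV

(Intermediate values are shown rounded; full precision is carried through to the final answer.)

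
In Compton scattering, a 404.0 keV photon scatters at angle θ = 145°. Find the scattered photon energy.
165.6935 keV

First convert energy to wavelength:
λ = hc/E, with hc ≈ 1239.842 keV·pm (i.e. 1239.842 eV·nm)

For E = 404.0 keV = 404000 eV:
λ = 1239.842 keV·pm / 404.0 keV
λ = 3.0689 pm

Calculate the Compton shift:
Δλ = λ_C(1 - cos(145°)) = 2.4263 × 1.8192
Δλ = 4.4138 pm

Final wavelength:
λ' = 3.0689 + 4.4138 = 7.4827 pm

Final energy:
E' = hc/λ' = 1239.842 / 7.4827 = 165.6935 keV

(Intermediate values are shown rounded; full precision is carried through to the final answer.)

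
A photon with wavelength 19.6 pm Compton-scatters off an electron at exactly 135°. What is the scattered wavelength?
23.7420 pm

Using the Compton formula: λ' = λ + λ_C(1 − cos θ)

For θ = 135°, cos θ = -√2/2 (exact) ≈ -0.7071, so:
1 − cos 135° = 1 − (-√2/2) ≈ 1.7071

Δλ = λ_C × 1.7071 = 2.4263 × 1.7071 = 4.1420 pm

λ' = 19.6 + 4.1420 = 23.7420 pm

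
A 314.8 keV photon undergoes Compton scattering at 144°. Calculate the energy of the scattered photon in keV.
148.8809 keV

First convert energy to wavelength:
λ = hc/E, with hc ≈ 1239.842 keV·pm (i.e. 1239.842 eV·nm)

For E = 314.8 keV = 314800 eV:
λ = 1239.842 keV·pm / 314.8 keV
λ = 3.9385 pm

Calculate the Compton shift:
Δλ = λ_C(1 - cos(144°)) = 2.4263 × 1.8090
Δλ = 4.3892 pm

Final wavelength:
λ' = 3.9385 + 4.3892 = 8.3277 pm

Final energy:
E' = hc/λ' = 1239.842 / 8.3277 = 148.8809 keV

(Intermediate values are shown rounded; full precision is carried through to the final answer.)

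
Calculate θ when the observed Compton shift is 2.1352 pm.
83.11°

From the Compton formula Δλ = λ_C(1 - cos θ), we can solve for θ:

cos θ = 1 - Δλ/λ_C

Given:
- Δλ = 2.1352 pm
- λ_C = h/(m_e·c) ≈ 2.42631024 pm

cos θ = 1 - 2.1352/2.42631024
cos θ = 1 - 0.880019
cos θ = 0.119981

θ = arccos(0.119981)
θ = 83.11°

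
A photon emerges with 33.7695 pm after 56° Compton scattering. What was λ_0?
32.7000 pm

From λ' = λ + Δλ, we have λ = λ' - Δλ

First calculate the Compton shift:
Δλ = λ_C(1 - cos θ)
Δλ = 2.4263 × (1 - cos(56°))
Δλ = 2.4263 × 0.4408
Δλ = 1.0695 pm

Initial wavelength:
λ = λ' - Δλ
λ = 33.7695 - 1.0695
λ = 32.7000 pm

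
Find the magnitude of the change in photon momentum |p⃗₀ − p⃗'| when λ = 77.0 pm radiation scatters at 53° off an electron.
7.6323e-24 kg·m/s

Photon momentum magnitude is p = h/λ.

Initial momentum:
p₀ = h/λ = 6.6261e-34/7.7000e-11 = 8.6053e-24 kg·m/s

After scattering:
λ' = λ + Δλ = 77.0 + 0.9661 = 77.9661 pm
p' = h/λ' = 6.6261e-34/7.7966e-11 = 8.4987e-24 kg·m/s

Momentum is a vector; the scattered photon's direction makes angle θ = 53° with the incident direction. The magnitude of the vector change Δp⃗ = p⃗₀ − p⃗' is found from the law of cosines:
|Δp⃗|² = p₀² + p'² − 2p₀p'cos θ
|Δp⃗|² = (8.6053e-24)² + (8.4987e-24)² − 2·8.6053e-24·8.4987e-24·cos(53°)
|Δp⃗| = 7.6323e-24 kg·m/s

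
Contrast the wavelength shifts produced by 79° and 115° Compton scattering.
115° produces the larger shift by a factor of 1.758

Calculate both shifts using Δλ = λ_C(1 - cos θ):

For θ₁ = 79°:
Δλ₁ = 2.4263 × (1 - cos(79°))
Δλ₁ = 2.4263 × 0.8092
Δλ₁ = 1.9633 pm

For θ₂ = 115°:
Δλ₂ = 2.4263 × (1 - cos(115°))
Δλ₂ = 2.4263 × 1.4226
Δλ₂ = 3.4517 pm

The 115° angle produces the larger shift.
Ratio: 3.4517/1.9633 = 1.758

(Intermediate values are shown rounded; full precision is carried through to the final answer.)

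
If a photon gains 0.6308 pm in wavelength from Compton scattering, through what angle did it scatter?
42.27°

From the Compton formula Δλ = λ_C(1 - cos θ), we can solve for θ:

cos θ = 1 - Δλ/λ_C

Given:
- Δλ = 0.6308 pm
- λ_C = h/(m_e·c) ≈ 2.42631024 pm

cos θ = 1 - 0.6308/2.42631024
cos θ = 1 - 0.259983
cos θ = 0.740017

θ = arccos(0.740017)
θ = 42.27°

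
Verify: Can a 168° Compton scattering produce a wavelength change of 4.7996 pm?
Yes, consistent

Calculate the expected shift for θ = 168°:

Δλ_expected = λ_C(1 - cos(168°))
Δλ_expected = 2.4263 × (1 - cos(168°))
Δλ_expected = 2.4263 × 1.9781
Δλ_expected = 4.7996 pm

Given shift: 4.7996 pm
Expected shift: 4.7996 pm
Difference: 0.0000 pm

The values match. This is consistent with Compton scattering at the stated angle.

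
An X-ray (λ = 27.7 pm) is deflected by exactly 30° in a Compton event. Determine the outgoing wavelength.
28.0251 pm

Using the Compton formula: λ' = λ + λ_C(1 − cos θ)

For θ = 30°, cos θ = √3/2 (exact) ≈ 0.8660, so:
1 − cos 30° = 1 − (√3/2) ≈ 0.1340

Δλ = λ_C × 0.1340 = 2.4263 × 0.1340 = 0.3251 pm

λ' = 27.7 + 0.3251 = 28.0251 pm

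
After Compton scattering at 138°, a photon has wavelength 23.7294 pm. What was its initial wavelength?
19.5000 pm

From λ' = λ + Δλ, we have λ = λ' - Δλ

First calculate the Compton shift:
Δλ = λ_C(1 - cos θ)
Δλ = 2.4263 × (1 - cos(138°))
Δλ = 2.4263 × 1.7431
Δλ = 4.2294 pm

Initial wavelength:
λ = λ' - Δλ
λ = 23.7294 - 4.2294
λ = 19.5000 pm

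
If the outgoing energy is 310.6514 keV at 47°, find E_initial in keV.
385.0999 keV

Convert final energy to wavelength (hc ≈ 1239.842 keV·pm):
λ' = hc/E' = 1239.842 / 310.6514 = 3.9911 pm

Calculate the Compton shift:
Δλ = λ_C(1 - cos(47°))
Δλ = 2.4263 × (1 - cos(47°))
Δλ = 0.7716 pm

Initial wavelength:
λ = λ' - Δλ = 3.9911 - 0.7716 = 3.2195 pm

Initial energy:
E = hc/λ = 1239.842 / 3.2195 = 385.0999 keV

(Intermediate values are shown rounded; full precision is carried through to the final answer.)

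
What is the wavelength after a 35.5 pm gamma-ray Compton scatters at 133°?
39.5810 pm

Using the Compton scattering formula:
λ' = λ + Δλ = λ + λ_C(1 - cos θ)

Given:
- Initial wavelength λ = 35.5 pm
- Scattering angle θ = 133°
- Compton wavelength λ_C ≈ 2.4263 pm

Calculate the shift:
Δλ = 2.4263 × (1 - cos(133°))
Δλ = 2.4263 × 1.6820
Δλ = 4.0810 pm

Final wavelength:
λ' = 35.5 + 4.0810 = 39.5810 pm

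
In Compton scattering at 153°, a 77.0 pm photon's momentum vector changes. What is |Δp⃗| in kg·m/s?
1.6265e-23 kg·m/s

Photon momentum magnitude is p = h/λ.

Initial momentum:
p₀ = h/λ = 6.6261e-34/7.7000e-11 = 8.6053e-24 kg·m/s

After scattering:
λ' = λ + Δλ = 77.0 + 4.5882 = 81.5882 pm
p' = h/λ' = 6.6261e-34/8.1588e-11 = 8.1214e-24 kg·m/s

Momentum is a vector; the scattered photon's direction makes angle θ = 153° with the incident direction. The magnitude of the vector change Δp⃗ = p⃗₀ − p⃗' is found from the law of cosines:
|Δp⃗|² = p₀² + p'² − 2p₀p'cos θ
|Δp⃗|² = (8.6053e-24)² + (8.1214e-24)² − 2·8.6053e-24·8.1214e-24·cos(153°)
|Δp⃗| = 1.6265e-23 kg·m/s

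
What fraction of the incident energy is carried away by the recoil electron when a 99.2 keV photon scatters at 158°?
0.2723 (or 27.23%)

Calculate initial and final photon energies:

Initial: E₀ = 99.2 keV → λ₀ = 12.4984 pm
Compton shift: Δλ = 4.6759 pm
Final wavelength: λ' = 17.1744 pm
Final energy: E' = 72.1915 keV

Fractional energy loss:
(E₀ - E')/E₀ = (99.2000 - 72.1915)/99.2000
= 27.0085/99.2000
= 0.2723
= 27.23%

(Intermediate values are shown rounded; full precision is carried through to the final answer.)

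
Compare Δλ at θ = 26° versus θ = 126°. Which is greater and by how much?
126° produces the larger shift by a factor of 15.689

Calculate both shifts using Δλ = λ_C(1 - cos θ):

For θ₁ = 26°:
Δλ₁ = 2.4263 × (1 - cos(26°))
Δλ₁ = 2.4263 × 0.1012
Δλ₁ = 0.2456 pm

For θ₂ = 126°:
Δλ₂ = 2.4263 × (1 - cos(126°))
Δλ₂ = 2.4263 × 1.5878
Δλ₂ = 3.8525 pm

The 126° angle produces the larger shift.
Ratio: 3.8525/0.2456 = 15.689

(Intermediate values are shown rounded; full precision is carried through to the final answer.)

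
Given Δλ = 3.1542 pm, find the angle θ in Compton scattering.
107.46°

From the Compton formula Δλ = λ_C(1 - cos θ), we can solve for θ:

cos θ = 1 - Δλ/λ_C

Given:
- Δλ = 3.1542 pm
- λ_C = h/(m_e·c) ≈ 2.42631024 pm

cos θ = 1 - 3.1542/2.42631024
cos θ = 1 - 1.299999
cos θ = -0.299999

θ = arccos(-0.299999)
θ = 107.46°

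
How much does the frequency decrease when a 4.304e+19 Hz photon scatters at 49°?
4.605e+18 Hz (decrease)

Convert frequency to wavelength (c = 299792458 m/s):
λ₀ = c/f₀ = 299792458/4.304e+19 = 6.9654382e-12 m = 6.9654 pm

Calculate Compton shift:
Δλ = λ_C(1 - cos(49°)) = 0.8345 pm

Final wavelength:
λ' = λ₀ + Δλ = 6.9654 + 0.8345 = 7.7999 pm

Final frequency:
f' = c/λ' = 299792458/7.7999456e-12 = 3.8435198e+19 Hz

Frequency shift (decrease):
Δf = f₀ - f' = 4.304e+19 - 3.8435198e+19 = 4.605e+18 Hz

(Intermediate values are shown rounded; full precision is carried through to the final answer.)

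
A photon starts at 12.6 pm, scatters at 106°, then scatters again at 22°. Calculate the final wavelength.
15.8718 pm

Apply Compton shift twice:

First scattering at θ₁ = 106°:
Δλ₁ = λ_C(1 - cos(106°))
Δλ₁ = 2.4263 × 1.2756
Δλ₁ = 3.0951 pm

After first scattering:
λ₁ = 12.6 + 3.0951 = 15.6951 pm

Second scattering at θ₂ = 22°:
Δλ₂ = λ_C(1 - cos(22°))
Δλ₂ = 2.4263 × 0.0728
Δλ₂ = 0.1767 pm

Final wavelength:
λ₂ = 15.6951 + 0.1767 = 15.8718 pm

Total shift: Δλ_total = 3.0951 + 0.1767 = 3.2718 pm

(Intermediate values are shown rounded; full precision is carried through to the final answer.)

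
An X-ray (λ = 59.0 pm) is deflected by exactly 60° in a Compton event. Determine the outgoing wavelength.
60.2132 pm

Using the Compton formula: λ' = λ + λ_C(1 − cos θ)

For θ = 60°, cos θ = 1/2 (exact) = 0.5000, so:
1 − cos 60° = 1 − (1/2) = 0.5000

Δλ = λ_C × 0.5000 = 2.4263 × 0.5000 = 1.2132 pm

λ' = 59.0 + 1.2132 = 60.2132 pm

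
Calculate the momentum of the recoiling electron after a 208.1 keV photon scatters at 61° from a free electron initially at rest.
1.0443e-22 kg·m/s

The electron is initially at rest, so by conservation of momentum:
p⃗_e = p⃗₀ − p⃗'  (incident photon momentum minus scattered photon momentum)

Photon momentum magnitudes (p = h/λ = E/c):
λ₀ = hc/E₀ = 5.9579 pm → p₀ = h/λ₀ = 1.1121e-22 kg·m/s
Δλ = λ_C(1 − cos 61°) = 1.2500 pm
λ' = 7.2079 pm → p' = h/λ' = 9.1928e-23 kg·m/s

The scattered photon makes angle θ = 61° with the incident direction, so by the law of cosines:
|p⃗_e|² = p₀² + p'² − 2p₀p'cos θ
|p⃗_e|² = (1.1121e-22)² + (9.1928e-23)² − 2·1.1121e-22·9.1928e-23·cos(61°)
|p⃗_e| = 1.0443e-22 kg·m/s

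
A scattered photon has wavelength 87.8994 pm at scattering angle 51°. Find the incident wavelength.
87.0000 pm

From λ' = λ + Δλ, we have λ = λ' - Δλ

First calculate the Compton shift:
Δλ = λ_C(1 - cos θ)
Δλ = 2.4263 × (1 - cos(51°))
Δλ = 2.4263 × 0.3707
Δλ = 0.8994 pm

Initial wavelength:
λ = λ' - Δλ
λ = 87.8994 - 0.8994
λ = 87.0000 pm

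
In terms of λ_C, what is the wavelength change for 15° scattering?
0.0341 λ_C

The Compton shift formula is:
Δλ = λ_C(1 - cos θ)

Dividing both sides by λ_C:
Δλ/λ_C = 1 - cos θ

For θ = 15°:
Δλ/λ_C = 1 - cos(15°)
Δλ/λ_C = 1 - 0.9659
Δλ/λ_C = 0.0341

This means the shift is 0.0341 × λ_C = 0.0827 pm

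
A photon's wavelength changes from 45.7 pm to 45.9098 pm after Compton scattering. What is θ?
24.00°

First find the wavelength shift:
Δλ = λ' - λ = 45.9098 - 45.7 = 0.2098 pm

Using Δλ = λ_C(1 - cos θ), with λ_C = h/(m_e·c) ≈ 2.42631024 pm:
cos θ = 1 - Δλ/λ_C
cos θ = 1 - 0.2098/2.42631024
cos θ = 0.913531

θ = arccos(0.913531)
θ = 24.00°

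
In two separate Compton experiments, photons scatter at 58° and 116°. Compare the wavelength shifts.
116° produces the larger shift by a factor of 3.060

Calculate both shifts using Δλ = λ_C(1 - cos θ):

For θ₁ = 58°:
Δλ₁ = 2.4263 × (1 - cos(58°))
Δλ₁ = 2.4263 × 0.4701
Δλ₁ = 1.1406 pm

For θ₂ = 116°:
Δλ₂ = 2.4263 × (1 - cos(116°))
Δλ₂ = 2.4263 × 1.4384
Δλ₂ = 3.4899 pm

The 116° angle produces the larger shift.
Ratio: 3.4899/1.1406 = 3.060

(Intermediate values are shown rounded; full precision is carried through to the final answer.)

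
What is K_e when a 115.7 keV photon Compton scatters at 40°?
5.8205 keV

By energy conservation: K_e = E_initial - E_final

First find the scattered photon energy:
Initial wavelength: λ = hc/E = 10.7160 pm
Compton shift: Δλ = λ_C(1 - cos(40°)) = 0.5676 pm
Final wavelength: λ' = 10.7160 + 0.5676 = 11.2837 pm
Final photon energy: E' = hc/λ' = 109.8795 keV

Electron kinetic energy:
K_e = E - E' = 115.7000 - 109.8795 = 5.8205 keV

(Intermediate values are shown rounded; full precision is carried through to the final answer.)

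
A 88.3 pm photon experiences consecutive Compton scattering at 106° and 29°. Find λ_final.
91.6993 pm

Apply Compton shift twice:

First scattering at θ₁ = 106°:
Δλ₁ = λ_C(1 - cos(106°))
Δλ₁ = 2.4263 × 1.2756
Δλ₁ = 3.0951 pm

After first scattering:
λ₁ = 88.3 + 3.0951 = 91.3951 pm

Second scattering at θ₂ = 29°:
Δλ₂ = λ_C(1 - cos(29°))
Δλ₂ = 2.4263 × 0.1254
Δλ₂ = 0.3042 pm

Final wavelength:
λ₂ = 91.3951 + 0.3042 = 91.6993 pm

Total shift: Δλ_total = 3.0951 + 0.3042 = 3.3993 pm

(Intermediate values are shown rounded; full precision is carried through to the final answer.)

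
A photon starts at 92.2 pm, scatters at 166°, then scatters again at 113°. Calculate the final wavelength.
100.3549 pm

Apply Compton shift twice:

First scattering at θ₁ = 166°:
Δλ₁ = λ_C(1 - cos(166°))
Δλ₁ = 2.4263 × 1.9703
Δλ₁ = 4.7805 pm

After first scattering:
λ₁ = 92.2 + 4.7805 = 96.9805 pm

Second scattering at θ₂ = 113°:
Δλ₂ = λ_C(1 - cos(113°))
Δλ₂ = 2.4263 × 1.3907
Δλ₂ = 3.3743 pm

Final wavelength:
λ₂ = 96.9805 + 3.3743 = 100.3549 pm

Total shift: Δλ_total = 4.7805 + 3.3743 = 8.1549 pm

(Intermediate values are shown rounded; full precision is carried through to the final answer.)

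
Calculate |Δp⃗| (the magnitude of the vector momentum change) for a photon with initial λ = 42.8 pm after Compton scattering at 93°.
2.1836e-23 kg·m/s

Photon momentum magnitude is p = h/λ.

Initial momentum:
p₀ = h/λ = 6.6261e-34/4.2800e-11 = 1.5481e-23 kg·m/s

After scattering:
λ' = λ + Δλ = 42.8 + 2.5533 = 45.3533 pm
p' = h/λ' = 6.6261e-34/4.5353e-11 = 1.4610e-23 kg·m/s

Momentum is a vector; the scattered photon's direction makes angle θ = 93° with the incident direction. The magnitude of the vector change Δp⃗ = p⃗₀ − p⃗' is found from the law of cosines:
|Δp⃗|² = p₀² + p'² − 2p₀p'cos θ
|Δp⃗|² = (1.5481e-23)² + (1.4610e-23)² − 2·1.5481e-23·1.4610e-23·cos(93°)
|Δp⃗| = 2.1836e-23 kg·m/s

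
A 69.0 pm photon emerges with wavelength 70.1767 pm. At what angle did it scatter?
59.00°

First find the wavelength shift:
Δλ = λ' - λ = 70.1767 - 69.0 = 1.1767 pm

Using Δλ = λ_C(1 - cos θ), with λ_C = h/(m_e·c) ≈ 2.42631024 pm:
cos θ = 1 - Δλ/λ_C
cos θ = 1 - 1.1767/2.42631024
cos θ = 0.515025

θ = arccos(0.515025)
θ = 59.00°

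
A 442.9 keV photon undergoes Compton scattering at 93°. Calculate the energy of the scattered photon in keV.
231.6307 keV

First convert energy to wavelength:
λ = hc/E, with hc ≈ 1239.842 keV·pm (i.e. 1239.842 eV·nm)

For E = 442.9 keV = 442900 eV:
λ = 1239.842 keV·pm / 442.9 keV
λ = 2.7994 pm

Calculate the Compton shift:
Δλ = λ_C(1 - cos(93°)) = 2.4263 × 1.0523
Δλ = 2.5533 pm

Final wavelength:
λ' = 2.7994 + 2.5533 = 5.3527 pm

Final energy:
E' = hc/λ' = 1239.842 / 5.3527 = 231.6307 keV

(Intermediate values are shown rounded; full precision is carried through to the final answer.)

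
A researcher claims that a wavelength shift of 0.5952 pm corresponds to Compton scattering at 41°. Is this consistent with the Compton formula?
Yes, consistent

Calculate the expected shift for θ = 41°:

Δλ_expected = λ_C(1 - cos(41°))
Δλ_expected = 2.4263 × (1 - cos(41°))
Δλ_expected = 2.4263 × 0.2453
Δλ_expected = 0.5952 pm

Given shift: 0.5952 pm
Expected shift: 0.5952 pm
Difference: 0.0000 pm

The values match. This is consistent with Compton scattering at the stated angle.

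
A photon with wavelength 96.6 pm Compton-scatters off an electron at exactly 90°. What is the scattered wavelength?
99.0263 pm

Using the Compton formula: λ' = λ + λ_C(1 − cos θ)

For θ = 90°, cos θ = 0 (exact) = 0.0000, so:
1 − cos 90° = 1 − (0) = 1.0000

Δλ = λ_C × 1.0000 = 2.4263 × 1.0000 = 2.4263 pm

λ' = 96.6 + 2.4263 = 99.0263 pm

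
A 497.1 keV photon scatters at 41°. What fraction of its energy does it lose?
0.1926 (or 19.26%)

Calculate initial and final photon energies:

Initial: E₀ = 497.1 keV → λ₀ = 2.4942 pm
Compton shift: Δλ = 0.5952 pm
Final wavelength: λ' = 3.0893 pm
Final energy: E' = 401.3342 keV

Fractional energy loss:
(E₀ - E')/E₀ = (497.1000 - 401.3342)/497.1000
= 95.7658/497.1000
= 0.1926
= 19.26%

(Intermediate values are shown rounded; full precision is carried through to the final answer.)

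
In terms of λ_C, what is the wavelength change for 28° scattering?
0.1171 λ_C

The Compton shift formula is:
Δλ = λ_C(1 - cos θ)

Dividing both sides by λ_C:
Δλ/λ_C = 1 - cos θ

For θ = 28°:
Δλ/λ_C = 1 - cos(28°)
Δλ/λ_C = 1 - 0.8829
Δλ/λ_C = 0.1171

This means the shift is 0.1171 × λ_C = 0.2840 pm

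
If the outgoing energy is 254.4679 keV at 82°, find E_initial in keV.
445.4001 keV

Convert final energy to wavelength (hc ≈ 1239.842 keV·pm):
λ' = hc/E' = 1239.842 / 254.4679 = 4.8723 pm

Calculate the Compton shift:
Δλ = λ_C(1 - cos(82°))
Δλ = 2.4263 × (1 - cos(82°))
Δλ = 2.0886 pm

Initial wavelength:
λ = λ' - Δλ = 4.8723 - 2.0886 = 2.7837 pm

Initial energy:
E = hc/λ = 1239.842 / 2.7837 = 445.4001 keV

(Intermediate values are shown rounded; full precision is carried through to the final answer.)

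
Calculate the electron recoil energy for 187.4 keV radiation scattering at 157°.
77.4436 keV

By energy conservation: K_e = E_initial - E_final

First find the scattered photon energy:
Initial wavelength: λ = hc/E = 6.6160 pm
Compton shift: Δλ = λ_C(1 - cos(157°)) = 4.6597 pm
Final wavelength: λ' = 6.6160 + 4.6597 = 11.2758 pm
Final photon energy: E' = hc/λ' = 109.9564 keV

Electron kinetic energy:
K_e = E - E' = 187.4000 - 109.9564 = 77.4436 keV

(Intermediate values are shown rounded; full precision is carried through to the final answer.)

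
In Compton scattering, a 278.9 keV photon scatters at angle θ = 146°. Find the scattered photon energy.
139.5702 keV

First convert energy to wavelength:
λ = hc/E, with hc ≈ 1239.842 keV·pm (i.e. 1239.842 eV·nm)

For E = 278.9 keV = 278900 eV:
λ = 1239.842 keV·pm / 278.9 keV
λ = 4.4455 pm

Calculate the Compton shift:
Δλ = λ_C(1 - cos(146°)) = 2.4263 × 1.8290
Δλ = 4.4378 pm

Final wavelength:
λ' = 4.4455 + 4.4378 = 8.8833 pm

Final energy:
E' = hc/λ' = 1239.842 / 8.8833 = 139.5702 keV

(Intermediate values are shown rounded; full precision is carried through to the final answer.)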